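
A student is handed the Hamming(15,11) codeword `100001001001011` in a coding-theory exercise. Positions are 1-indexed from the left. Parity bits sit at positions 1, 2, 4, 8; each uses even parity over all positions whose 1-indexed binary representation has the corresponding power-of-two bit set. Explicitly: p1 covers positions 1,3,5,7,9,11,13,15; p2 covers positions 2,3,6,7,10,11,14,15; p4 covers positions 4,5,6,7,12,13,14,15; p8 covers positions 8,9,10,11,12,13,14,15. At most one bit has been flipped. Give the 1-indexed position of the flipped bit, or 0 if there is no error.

s1: b1⊕b3⊕b5⊕b7⊕b9⊕b11⊕b13⊕b15 = 1⊕0⊕0⊕0⊕1⊕0⊕0⊕1 = 1
s2: b2⊕b3⊕b6⊕b7⊕b10⊕b11⊕b14⊕b15 = 0⊕0⊕1⊕0⊕0⊕0⊕1⊕1 = 1
s4: b4⊕b5⊕b6⊕b7⊕b12⊕b13⊕b14⊕b15 = 0⊕0⊕1⊕0⊕1⊕0⊕1⊕1 = 0
s8: b8⊕b9⊕b10⊕b11⊕b12⊕b13⊕b14⊕b15 = 0⊕1⊕0⊕0⊕1⊕0⊕1⊕1 = 0
Syndrome (s8...s1) = 0011 → position 3.

3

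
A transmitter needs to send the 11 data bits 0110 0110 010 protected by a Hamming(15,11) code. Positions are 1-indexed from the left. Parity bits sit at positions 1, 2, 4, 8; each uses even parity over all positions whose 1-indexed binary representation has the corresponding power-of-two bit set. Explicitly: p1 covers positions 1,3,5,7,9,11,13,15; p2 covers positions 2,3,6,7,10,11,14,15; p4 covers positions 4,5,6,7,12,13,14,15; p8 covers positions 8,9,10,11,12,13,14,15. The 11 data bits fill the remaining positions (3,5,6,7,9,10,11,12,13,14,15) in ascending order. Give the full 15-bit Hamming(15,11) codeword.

Place data bits at non-power-of-two positions: b3=0, b5=1, b6=1, b7=0, b9=0, b10=1, b11=1, b12=0, b13=0, b14=1, b15=0.
p1 = XOR of data positions {3,5,7,9,11,13,15} = 0⊕1⊕0⊕0⊕1⊕0⊕0 = 0
p2 = XOR of data positions {3,6,7,10,11,14,15} = 0⊕1⊕0⊕1⊕1⊕1⊕0 = 0
p4 = XOR of data positions {5,6,7,12,13,14,15} = 1⊕1⊕0⊕0⊕0⊕1⊕0 = 1
p8 = XOR of data positions {9,10,11,12,13,14,15} = 0⊕1⊕1⊕0⊕0⊕1⊕0 = 1
Codeword b1..b15 = 000111010110010

000111010110010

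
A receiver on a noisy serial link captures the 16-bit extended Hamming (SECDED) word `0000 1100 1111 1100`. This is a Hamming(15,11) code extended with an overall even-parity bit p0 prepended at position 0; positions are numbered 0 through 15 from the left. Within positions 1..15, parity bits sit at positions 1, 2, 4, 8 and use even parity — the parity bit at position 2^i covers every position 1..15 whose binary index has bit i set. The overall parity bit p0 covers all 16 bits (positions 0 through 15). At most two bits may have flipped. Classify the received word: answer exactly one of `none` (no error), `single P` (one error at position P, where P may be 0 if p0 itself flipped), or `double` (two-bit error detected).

s1: b1⊕b3⊕b5⊕b7⊕b9⊕b11⊕b13⊕b15 = 0⊕0⊕1⊕0⊕1⊕1⊕1⊕0 = 0
s2: b2⊕b3⊕b6⊕b7⊕b10⊕b11⊕b14⊕b15 = 0⊕0⊕0⊕0⊕1⊕1⊕0⊕0 = 0
s4: b4⊕b5⊕b6⊕b7⊕b12⊕b13⊕b14⊕b15 = 1⊕1⊕0⊕0⊕1⊕1⊕0⊕0 = 0
s8: b8⊕b9⊕b10⊕b11⊕b12⊕b13⊕b14⊕b15 = 1⊕1⊕1⊕1⊕1⊕1⊕0⊕0 = 0
Syndrome (s8...s1) = 0000 → position 0 (no error).
Overall parity (XOR of all 16 bits, including p0): 0⊕0⊕0⊕0⊕1⊕1⊕0⊕0⊕1⊕1⊕1⊕1⊕1⊕1⊕0⊕0 = 0
Overall=0, syndrome position=0 → no error.

none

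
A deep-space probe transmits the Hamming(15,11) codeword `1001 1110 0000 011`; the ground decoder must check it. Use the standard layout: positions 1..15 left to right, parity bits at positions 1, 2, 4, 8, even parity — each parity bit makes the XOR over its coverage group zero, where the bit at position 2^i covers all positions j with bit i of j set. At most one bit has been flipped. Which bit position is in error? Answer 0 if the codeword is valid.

0

s1: b1⊕b3⊕b5⊕b7⊕b9⊕b11⊕b13⊕b15 = 1⊕0⊕1⊕1⊕0⊕0⊕0⊕1 = 0
s2: b2⊕b3⊕b6⊕b7⊕b10⊕b11⊕b14⊕b15 = 0⊕0⊕1⊕1⊕0⊕0⊕1⊕1 = 0
s4: b4⊕b5⊕b6⊕b7⊕b12⊕b13⊕b14⊕b15 = 1⊕1⊕1⊕1⊕0⊕0⊕1⊕1 = 0
s8: b8⊕b9⊕b10⊕b11⊕b12⊕b13⊕b14⊕b15 = 0⊕0⊕0⊕0⊕0⊕0⊕1⊕1 = 0
Syndrome (s8...s1) = 0000 → position 0 (no error).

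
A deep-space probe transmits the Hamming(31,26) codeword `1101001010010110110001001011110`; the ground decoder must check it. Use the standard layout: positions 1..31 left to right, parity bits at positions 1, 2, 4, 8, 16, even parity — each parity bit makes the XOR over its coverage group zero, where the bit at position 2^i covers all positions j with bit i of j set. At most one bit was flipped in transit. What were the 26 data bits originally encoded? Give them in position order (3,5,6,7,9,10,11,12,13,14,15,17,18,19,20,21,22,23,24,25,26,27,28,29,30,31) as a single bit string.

s1: b1⊕b3⊕b5⊕b7⊕b9⊕b11⊕b13⊕b15⊕b17⊕b19⊕b21⊕b23⊕b25⊕b27⊕b29⊕b31 = 1⊕0⊕0⊕1⊕1⊕0⊕0⊕1⊕1⊕0⊕0⊕0⊕1⊕1⊕1⊕0 = 0
s2: b2⊕b3⊕b6⊕b7⊕b10⊕b11⊕b14⊕b15⊕b18⊕b19⊕b22⊕b23⊕b26⊕b27⊕b30⊕b31 = 1⊕0⊕0⊕1⊕0⊕0⊕1⊕1⊕1⊕0⊕1⊕0⊕0⊕1⊕1⊕0 = 0
s4: b4⊕b5⊕b6⊕b7⊕b12⊕b13⊕b14⊕b15⊕b20⊕b21⊕b22⊕b23⊕b28⊕b29⊕b30⊕b31 = 1⊕0⊕0⊕1⊕1⊕0⊕1⊕1⊕0⊕0⊕1⊕0⊕1⊕1⊕1⊕0 = 1
s8: b8⊕b9⊕b10⊕b11⊕b12⊕b13⊕b14⊕b15⊕b24⊕b25⊕b26⊕b27⊕b28⊕b29⊕b30⊕b31 = 0⊕1⊕0⊕0⊕1⊕0⊕1⊕1⊕0⊕1⊕0⊕1⊕1⊕1⊕1⊕0 = 1
s16: b16⊕b17⊕b18⊕b19⊕b20⊕b21⊕b22⊕b23⊕b24⊕b25⊕b26⊕b27⊕b28⊕b29⊕b30⊕b31 = 0⊕1⊕1⊕0⊕0⊕0⊕1⊕0⊕0⊕1⊕0⊕1⊕1⊕1⊕1⊕0 = 0
Syndrome (s16...s1) = 01100 → position 12.
Flip bit 12: corrected codeword = 1101001010000110110001001011110
Data bits at positions 3,5,6,7,9,10,11,12,13,14,15,17,18,19,20,21,22,23,24,25,26,27,28,29,30,31: 00011000011110001001011110

00011000011110001001011110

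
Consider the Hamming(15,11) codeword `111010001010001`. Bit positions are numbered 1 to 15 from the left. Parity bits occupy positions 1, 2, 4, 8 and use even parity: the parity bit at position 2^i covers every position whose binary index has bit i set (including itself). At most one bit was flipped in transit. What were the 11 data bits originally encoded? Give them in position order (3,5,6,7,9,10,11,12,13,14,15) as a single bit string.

s1: b1⊕b3⊕b5⊕b7⊕b9⊕b11⊕b13⊕b15 = 1⊕1⊕1⊕0⊕1⊕1⊕0⊕1 = 0
s2: b2⊕b3⊕b6⊕b7⊕b10⊕b11⊕b14⊕b15 = 1⊕1⊕0⊕0⊕0⊕1⊕0⊕1 = 0
s4: b4⊕b5⊕b6⊕b7⊕b12⊕b13⊕b14⊕b15 = 0⊕1⊕0⊕0⊕0⊕0⊕0⊕1 = 0
s8: b8⊕b9⊕b10⊕b11⊕b12⊕b13⊕b14⊕b15 = 0⊕1⊕0⊕1⊕0⊕0⊕0⊕1 = 1
Syndrome (s8...s1) = 1000 → position 8.
Flip bit 8: corrected codeword = 111010011010001
Data bits at positions 3,5,6,7,9,10,11,12,13,14,15: 11001010001

11001010001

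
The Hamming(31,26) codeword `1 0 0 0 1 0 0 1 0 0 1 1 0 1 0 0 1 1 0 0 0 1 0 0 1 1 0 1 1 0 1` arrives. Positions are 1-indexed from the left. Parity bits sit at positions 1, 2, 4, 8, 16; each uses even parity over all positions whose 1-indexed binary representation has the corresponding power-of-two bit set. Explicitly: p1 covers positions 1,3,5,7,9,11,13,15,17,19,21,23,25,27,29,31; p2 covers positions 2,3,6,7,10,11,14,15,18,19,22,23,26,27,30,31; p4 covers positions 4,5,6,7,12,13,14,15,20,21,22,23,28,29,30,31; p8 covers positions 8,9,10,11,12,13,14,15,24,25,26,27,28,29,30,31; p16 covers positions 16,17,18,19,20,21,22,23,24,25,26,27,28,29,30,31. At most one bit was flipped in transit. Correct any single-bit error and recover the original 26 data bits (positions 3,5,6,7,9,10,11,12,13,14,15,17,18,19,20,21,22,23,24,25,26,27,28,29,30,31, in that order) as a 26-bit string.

s1: b1⊕b3⊕b5⊕b7⊕b9⊕b11⊕b13⊕b15⊕b17⊕b19⊕b21⊕b23⊕b25⊕b27⊕b29⊕b31 = 1⊕0⊕1⊕0⊕0⊕1⊕0⊕0⊕1⊕0⊕0⊕0⊕1⊕0⊕1⊕1 = 1
s2: b2⊕b3⊕b6⊕b7⊕b10⊕b11⊕b14⊕b15⊕b18⊕b19⊕b22⊕b23⊕b26⊕b27⊕b30⊕b31 = 0⊕0⊕0⊕0⊕0⊕1⊕1⊕0⊕1⊕0⊕1⊕0⊕1⊕0⊕0⊕1 = 0
s4: b4⊕b5⊕b6⊕b7⊕b12⊕b13⊕b14⊕b15⊕b20⊕b21⊕b22⊕b23⊕b28⊕b29⊕b30⊕b31 = 0⊕1⊕0⊕0⊕1⊕0⊕1⊕0⊕0⊕0⊕1⊕0⊕1⊕1⊕0⊕1 = 1
s8: b8⊕b9⊕b10⊕b11⊕b12⊕b13⊕b14⊕b15⊕b24⊕b25⊕b26⊕b27⊕b28⊕b29⊕b30⊕b31 = 1⊕0⊕0⊕1⊕1⊕0⊕1⊕0⊕0⊕1⊕1⊕0⊕1⊕1⊕0⊕1 = 1
s16: b16⊕b17⊕b18⊕b19⊕b20⊕b21⊕b22⊕b23⊕b24⊕b25⊕b26⊕b27⊕b28⊕b29⊕b30⊕b31 = 0⊕1⊕1⊕0⊕0⊕0⊕1⊕0⊕0⊕1⊕1⊕0⊕1⊕1⊕0⊕1 = 0
Syndrome (s16...s1) = 01101 → position 13.
Flip bit 13: corrected codeword = 1000100100111100110001001101101
Data bits at positions 3,5,6,7,9,10,11,12,13,14,15,17,18,19,20,21,22,23,24,25,26,27,28,29,30,31: 01000011110110001001101101

01000011110110001001101101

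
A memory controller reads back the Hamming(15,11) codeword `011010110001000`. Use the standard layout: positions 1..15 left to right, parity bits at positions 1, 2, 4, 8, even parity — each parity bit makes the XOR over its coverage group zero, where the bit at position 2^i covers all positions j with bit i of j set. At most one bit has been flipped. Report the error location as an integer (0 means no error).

7

s1: b1⊕b3⊕b5⊕b7⊕b9⊕b11⊕b13⊕b15 = 0⊕1⊕1⊕1⊕0⊕0⊕0⊕0 = 1
s2: b2⊕b3⊕b6⊕b7⊕b10⊕b11⊕b14⊕b15 = 1⊕1⊕0⊕1⊕0⊕0⊕0⊕0 = 1
s4: b4⊕b5⊕b6⊕b7⊕b12⊕b13⊕b14⊕b15 = 0⊕1⊕0⊕1⊕1⊕0⊕0⊕0 = 1
s8: b8⊕b9⊕b10⊕b11⊕b12⊕b13⊕b14⊕b15 = 1⊕0⊕0⊕0⊕1⊕0⊕0⊕0 = 0
Syndrome (s8...s1) = 0111 → position 7.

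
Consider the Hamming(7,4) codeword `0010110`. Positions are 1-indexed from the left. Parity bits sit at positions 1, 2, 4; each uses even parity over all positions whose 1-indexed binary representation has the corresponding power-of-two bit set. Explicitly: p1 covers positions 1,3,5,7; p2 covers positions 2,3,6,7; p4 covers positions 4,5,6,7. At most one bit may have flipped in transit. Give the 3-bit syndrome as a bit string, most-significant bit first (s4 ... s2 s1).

000

s1: b1⊕b3⊕b5⊕b7 = 0⊕1⊕1⊕0 = 0
s2: b2⊕b3⊕b6⊕b7 = 0⊕1⊕1⊕0 = 0
s4: b4⊕b5⊕b6⊕b7 = 0⊕1⊕1⊕0 = 0
Syndrome (s4...s1) = 000 → position 0 (no error).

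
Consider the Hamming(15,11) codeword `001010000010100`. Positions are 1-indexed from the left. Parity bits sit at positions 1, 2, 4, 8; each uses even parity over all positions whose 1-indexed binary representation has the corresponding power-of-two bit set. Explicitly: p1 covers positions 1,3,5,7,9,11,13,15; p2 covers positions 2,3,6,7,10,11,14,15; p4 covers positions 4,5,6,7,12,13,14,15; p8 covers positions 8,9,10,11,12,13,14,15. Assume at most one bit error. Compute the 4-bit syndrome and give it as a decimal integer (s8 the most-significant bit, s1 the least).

s1: b1⊕b3⊕b5⊕b7⊕b9⊕b11⊕b13⊕b15 = 0⊕1⊕1⊕0⊕0⊕1⊕1⊕0 = 0
s2: b2⊕b3⊕b6⊕b7⊕b10⊕b11⊕b14⊕b15 = 0⊕1⊕0⊕0⊕0⊕1⊕0⊕0 = 0
s4: b4⊕b5⊕b6⊕b7⊕b12⊕b13⊕b14⊕b15 = 0⊕1⊕0⊕0⊕0⊕1⊕0⊕0 = 0
s8: b8⊕b9⊕b10⊕b11⊕b12⊕b13⊕b14⊕b15 = 0⊕0⊕0⊕1⊕0⊕1⊕0⊕0 = 0
Syndrome (s8...s1) = 0000 → position 0 (no error).

0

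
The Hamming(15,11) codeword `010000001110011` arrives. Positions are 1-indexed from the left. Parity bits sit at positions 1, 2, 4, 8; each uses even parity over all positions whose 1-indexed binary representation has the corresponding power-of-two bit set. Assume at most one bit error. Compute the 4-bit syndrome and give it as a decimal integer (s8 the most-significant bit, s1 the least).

11

s1: b1⊕b3⊕b5⊕b7⊕b9⊕b11⊕b13⊕b15 = 0⊕0⊕0⊕0⊕1⊕1⊕0⊕1 = 1
s2: b2⊕b3⊕b6⊕b7⊕b10⊕b11⊕b14⊕b15 = 1⊕0⊕0⊕0⊕1⊕1⊕1⊕1 = 1
s4: b4⊕b5⊕b6⊕b7⊕b12⊕b13⊕b14⊕b15 = 0⊕0⊕0⊕0⊕0⊕0⊕1⊕1 = 0
s8: b8⊕b9⊕b10⊕b11⊕b12⊕b13⊕b14⊕b15 = 0⊕1⊕1⊕1⊕0⊕0⊕1⊕1 = 1
Syndrome (s8...s1) = 1011 → position 11.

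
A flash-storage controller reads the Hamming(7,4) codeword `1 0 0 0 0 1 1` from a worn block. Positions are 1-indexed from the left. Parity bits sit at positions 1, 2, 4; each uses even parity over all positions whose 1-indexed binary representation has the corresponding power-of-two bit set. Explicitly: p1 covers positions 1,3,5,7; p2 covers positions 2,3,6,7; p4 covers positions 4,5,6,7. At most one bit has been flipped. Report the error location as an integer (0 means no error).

0

s1: b1⊕b3⊕b5⊕b7 = 1⊕0⊕0⊕1 = 0
s2: b2⊕b3⊕b6⊕b7 = 0⊕0⊕1⊕1 = 0
s4: b4⊕b5⊕b6⊕b7 = 0⊕0⊕1⊕1 = 0
Syndrome (s4...s1) = 000 → position 0 (no error).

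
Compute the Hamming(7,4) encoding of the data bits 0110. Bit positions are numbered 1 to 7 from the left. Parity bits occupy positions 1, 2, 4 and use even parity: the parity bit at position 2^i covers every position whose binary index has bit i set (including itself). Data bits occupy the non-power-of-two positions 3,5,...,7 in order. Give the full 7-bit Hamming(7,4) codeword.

Place data bits at non-power-of-two positions: b3=0, b5=1, b6=1, b7=0.
p1 = XOR of data positions {3,5,7} = 0⊕1⊕0 = 1
p2 = XOR of data positions {3,6,7} = 0⊕1⊕0 = 1
p4 = XOR of data positions {5,6,7} = 1⊕1⊕0 = 0
Codeword b1..b7 = 1100110

1100110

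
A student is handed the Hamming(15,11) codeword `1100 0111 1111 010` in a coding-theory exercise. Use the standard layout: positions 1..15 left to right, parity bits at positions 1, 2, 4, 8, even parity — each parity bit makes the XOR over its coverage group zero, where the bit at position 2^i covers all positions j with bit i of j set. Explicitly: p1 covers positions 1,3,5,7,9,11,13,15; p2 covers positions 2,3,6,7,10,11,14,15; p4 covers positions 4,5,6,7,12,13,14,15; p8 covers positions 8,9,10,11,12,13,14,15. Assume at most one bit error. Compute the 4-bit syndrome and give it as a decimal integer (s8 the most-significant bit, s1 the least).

0

s1: b1⊕b3⊕b5⊕b7⊕b9⊕b11⊕b13⊕b15 = 1⊕0⊕0⊕1⊕1⊕1⊕0⊕0 = 0
s2: b2⊕b3⊕b6⊕b7⊕b10⊕b11⊕b14⊕b15 = 1⊕0⊕1⊕1⊕1⊕1⊕1⊕0 = 0
s4: b4⊕b5⊕b6⊕b7⊕b12⊕b13⊕b14⊕b15 = 0⊕0⊕1⊕1⊕1⊕0⊕1⊕0 = 0
s8: b8⊕b9⊕b10⊕b11⊕b12⊕b13⊕b14⊕b15 = 1⊕1⊕1⊕1⊕1⊕0⊕1⊕0 = 0
Syndrome (s8...s1) = 0000 → position 0 (no error).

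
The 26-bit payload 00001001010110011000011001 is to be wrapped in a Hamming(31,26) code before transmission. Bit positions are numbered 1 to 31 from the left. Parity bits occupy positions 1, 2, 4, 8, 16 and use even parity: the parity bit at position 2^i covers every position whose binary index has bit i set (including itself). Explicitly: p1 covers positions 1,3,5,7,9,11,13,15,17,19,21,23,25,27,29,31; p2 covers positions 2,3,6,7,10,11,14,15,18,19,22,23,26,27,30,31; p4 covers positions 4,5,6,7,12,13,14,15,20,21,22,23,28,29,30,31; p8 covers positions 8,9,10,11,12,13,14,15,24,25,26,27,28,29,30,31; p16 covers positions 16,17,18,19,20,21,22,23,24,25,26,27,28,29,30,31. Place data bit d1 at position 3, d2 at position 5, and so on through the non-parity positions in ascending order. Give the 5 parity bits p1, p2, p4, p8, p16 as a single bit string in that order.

11001

Place data bits at non-power-of-two positions: b3=0, b5=0, b6=0, b7=0, b9=1, b10=0, b11=0, b12=1, b13=0, b14=1, b15=0, b17=1, b18=1, b19=0, b20=0, b21=1, b22=1, b23=0, b24=0, b25=0, b26=0, b27=1, b28=1, b29=0, b30=0, b31=1.
p1 = XOR of data positions {3,5,7,9,11,13,15,17,19,21,23,25,27,29,31} = 0⊕0⊕0⊕1⊕0⊕0⊕0⊕1⊕0⊕1⊕0⊕0⊕1⊕0⊕1 = 1
p2 = XOR of data positions {3,6,7,10,11,14,15,18,19,22,23,26,27,30,31} = 0⊕0⊕0⊕0⊕0⊕1⊕0⊕1⊕0⊕1⊕0⊕0⊕1⊕0⊕1 = 1
p4 = XOR of data positions {5,6,7,12,13,14,15,20,21,22,23,28,29,30,31} = 0⊕0⊕0⊕1⊕0⊕1⊕0⊕0⊕1⊕1⊕0⊕1⊕0⊕0⊕1 = 0
p8 = XOR of data positions {9,10,11,12,13,14,15,24,25,26,27,28,29,30,31} = 1⊕0⊕0⊕1⊕0⊕1⊕0⊕0⊕0⊕0⊕1⊕1⊕0⊕0⊕1 = 0
p16 = XOR of data positions {17,18,19,20,21,22,23,24,25,26,27,28,29,30,31} = 1⊕1⊕0⊕0⊕1⊕1⊕0⊕0⊕0⊕0⊕1⊕1⊕0⊕0⊕1 = 1
Parity bits p1,p2,p4,p8,p16 = 11001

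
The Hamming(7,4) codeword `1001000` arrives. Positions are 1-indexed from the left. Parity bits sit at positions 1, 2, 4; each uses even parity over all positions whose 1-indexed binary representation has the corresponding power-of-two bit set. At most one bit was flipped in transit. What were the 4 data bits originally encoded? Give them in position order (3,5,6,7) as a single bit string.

s1: b1⊕b3⊕b5⊕b7 = 1⊕0⊕0⊕0 = 1
s2: b2⊕b3⊕b6⊕b7 = 0⊕0⊕0⊕0 = 0
s4: b4⊕b5⊕b6⊕b7 = 1⊕0⊕0⊕0 = 1
Syndrome (s4...s1) = 101 → position 5.
Flip bit 5: corrected codeword = 1001100
Data bits at positions 3,5,6,7: 0100

0100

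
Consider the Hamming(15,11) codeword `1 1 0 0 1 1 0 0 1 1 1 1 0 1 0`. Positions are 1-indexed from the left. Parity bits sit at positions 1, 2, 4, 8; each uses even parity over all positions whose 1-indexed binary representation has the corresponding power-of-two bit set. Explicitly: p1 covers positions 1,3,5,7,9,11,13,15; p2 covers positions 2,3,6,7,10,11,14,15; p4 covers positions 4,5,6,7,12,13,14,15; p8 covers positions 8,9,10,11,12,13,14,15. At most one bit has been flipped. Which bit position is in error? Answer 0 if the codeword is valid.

s1: b1⊕b3⊕b5⊕b7⊕b9⊕b11⊕b13⊕b15 = 1⊕0⊕1⊕0⊕1⊕1⊕0⊕0 = 0
s2: b2⊕b3⊕b6⊕b7⊕b10⊕b11⊕b14⊕b15 = 1⊕0⊕1⊕0⊕1⊕1⊕1⊕0 = 1
s4: b4⊕b5⊕b6⊕b7⊕b12⊕b13⊕b14⊕b15 = 0⊕1⊕1⊕0⊕1⊕0⊕1⊕0 = 0
s8: b8⊕b9⊕b10⊕b11⊕b12⊕b13⊕b14⊕b15 = 0⊕1⊕1⊕1⊕1⊕0⊕1⊕0 = 1
Syndrome (s8...s1) = 1010 → position 10.

10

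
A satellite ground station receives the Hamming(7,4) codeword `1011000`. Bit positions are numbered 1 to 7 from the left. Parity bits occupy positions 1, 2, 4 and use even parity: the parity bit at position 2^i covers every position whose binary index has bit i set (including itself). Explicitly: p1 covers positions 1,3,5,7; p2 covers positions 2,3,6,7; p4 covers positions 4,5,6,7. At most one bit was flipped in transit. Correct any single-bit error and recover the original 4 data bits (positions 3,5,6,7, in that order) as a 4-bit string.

1010

s1: b1⊕b3⊕b5⊕b7 = 1⊕1⊕0⊕0 = 0
s2: b2⊕b3⊕b6⊕b7 = 0⊕1⊕0⊕0 = 1
s4: b4⊕b5⊕b6⊕b7 = 1⊕0⊕0⊕0 = 1
Syndrome (s4...s1) = 110 → position 6.
Flip bit 6: corrected codeword = 1011010
Data bits at positions 3,5,6,7: 1010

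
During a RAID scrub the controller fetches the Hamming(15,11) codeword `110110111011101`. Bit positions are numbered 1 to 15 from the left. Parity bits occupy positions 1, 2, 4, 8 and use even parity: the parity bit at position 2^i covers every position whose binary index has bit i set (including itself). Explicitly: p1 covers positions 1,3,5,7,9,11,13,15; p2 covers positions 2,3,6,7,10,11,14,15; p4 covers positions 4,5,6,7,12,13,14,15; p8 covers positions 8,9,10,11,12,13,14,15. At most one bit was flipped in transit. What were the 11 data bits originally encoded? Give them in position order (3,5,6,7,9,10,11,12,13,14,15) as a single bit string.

01011011101

s1: b1⊕b3⊕b5⊕b7⊕b9⊕b11⊕b13⊕b15 = 1⊕0⊕1⊕1⊕1⊕1⊕1⊕1 = 1
s2: b2⊕b3⊕b6⊕b7⊕b10⊕b11⊕b14⊕b15 = 1⊕0⊕0⊕1⊕0⊕1⊕0⊕1 = 0
s4: b4⊕b5⊕b6⊕b7⊕b12⊕b13⊕b14⊕b15 = 1⊕1⊕0⊕1⊕1⊕1⊕0⊕1 = 0
s8: b8⊕b9⊕b10⊕b11⊕b12⊕b13⊕b14⊕b15 = 1⊕1⊕0⊕1⊕1⊕1⊕0⊕1 = 0
Syndrome (s8...s1) = 0001 → position 1.
Flip bit 1: corrected codeword = 010110111011101
Data bits at positions 3,5,6,7,9,10,11,12,13,14,15: 01011011101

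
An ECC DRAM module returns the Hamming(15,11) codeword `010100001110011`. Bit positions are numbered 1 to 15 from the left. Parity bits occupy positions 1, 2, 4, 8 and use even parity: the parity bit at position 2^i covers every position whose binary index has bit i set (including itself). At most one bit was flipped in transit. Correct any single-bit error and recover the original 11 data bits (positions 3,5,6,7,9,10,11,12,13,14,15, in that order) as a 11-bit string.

00001110010

s1: b1⊕b3⊕b5⊕b7⊕b9⊕b11⊕b13⊕b15 = 0⊕0⊕0⊕0⊕1⊕1⊕0⊕1 = 1
s2: b2⊕b3⊕b6⊕b7⊕b10⊕b11⊕b14⊕b15 = 1⊕0⊕0⊕0⊕1⊕1⊕1⊕1 = 1
s4: b4⊕b5⊕b6⊕b7⊕b12⊕b13⊕b14⊕b15 = 1⊕0⊕0⊕0⊕0⊕0⊕1⊕1 = 1
s8: b8⊕b9⊕b10⊕b11⊕b12⊕b13⊕b14⊕b15 = 0⊕1⊕1⊕1⊕0⊕0⊕1⊕1 = 1
Syndrome (s8...s1) = 1111 → position 15.
Flip bit 15: corrected codeword = 010100001110010
Data bits at positions 3,5,6,7,9,10,11,12,13,14,15: 00001110010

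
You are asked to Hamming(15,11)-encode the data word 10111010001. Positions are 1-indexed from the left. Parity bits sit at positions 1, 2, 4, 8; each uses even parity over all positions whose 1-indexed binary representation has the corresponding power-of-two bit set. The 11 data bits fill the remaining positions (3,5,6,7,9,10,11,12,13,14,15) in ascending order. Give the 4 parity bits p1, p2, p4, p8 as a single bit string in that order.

Place data bits at non-power-of-two positions: b3=1, b5=0, b6=1, b7=1, b9=1, b10=0, b11=1, b12=0, b13=0, b14=0, b15=1.
p1 = XOR of data positions {3,5,7,9,11,13,15} = 1⊕0⊕1⊕1⊕1⊕0⊕1 = 1
p2 = XOR of data positions {3,6,7,10,11,14,15} = 1⊕1⊕1⊕0⊕1⊕0⊕1 = 1
p4 = XOR of data positions {5,6,7,12,13,14,15} = 0⊕1⊕1⊕0⊕0⊕0⊕1 = 1
p8 = XOR of data positions {9,10,11,12,13,14,15} = 1⊕0⊕1⊕0⊕0⊕0⊕1 = 1
Parity bits p1,p2,p4,p8 = 1111

1111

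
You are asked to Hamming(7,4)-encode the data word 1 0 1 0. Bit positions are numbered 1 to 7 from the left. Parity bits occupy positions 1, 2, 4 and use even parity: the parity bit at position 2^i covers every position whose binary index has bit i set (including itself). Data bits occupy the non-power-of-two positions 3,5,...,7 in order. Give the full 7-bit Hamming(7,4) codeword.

1011010

Place data bits at non-power-of-two positions: b3=1, b5=0, b6=1, b7=0.
p1 = XOR of data positions {3,5,7} = 1⊕0⊕0 = 1
p2 = XOR of data positions {3,6,7} = 1⊕1⊕0 = 0
p4 = XOR of data positions {5,6,7} = 0⊕1⊕0 = 1
Codeword b1..b7 = 1011010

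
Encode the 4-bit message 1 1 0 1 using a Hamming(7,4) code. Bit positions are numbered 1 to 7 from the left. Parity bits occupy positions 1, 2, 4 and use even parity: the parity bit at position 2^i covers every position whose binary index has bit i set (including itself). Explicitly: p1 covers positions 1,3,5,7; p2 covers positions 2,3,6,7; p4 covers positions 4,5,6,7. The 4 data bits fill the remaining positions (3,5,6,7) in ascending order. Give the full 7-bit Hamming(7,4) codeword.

1010101

Place data bits at non-power-of-two positions: b3=1, b5=1, b6=0, b7=1.
p1 = XOR of data positions {3,5,7} = 1⊕1⊕1 = 1
p2 = XOR of data positions {3,6,7} = 1⊕0⊕1 = 0
p4 = XOR of data positions {5,6,7} = 1⊕0⊕1 = 0
Codeword b1..b7 = 1010101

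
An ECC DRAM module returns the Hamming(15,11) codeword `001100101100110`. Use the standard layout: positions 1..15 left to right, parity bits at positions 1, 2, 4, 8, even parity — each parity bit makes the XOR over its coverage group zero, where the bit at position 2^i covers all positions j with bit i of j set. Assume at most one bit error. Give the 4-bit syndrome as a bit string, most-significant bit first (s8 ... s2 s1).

s1: b1⊕b3⊕b5⊕b7⊕b9⊕b11⊕b13⊕b15 = 0⊕1⊕0⊕1⊕1⊕0⊕1⊕0 = 0
s2: b2⊕b3⊕b6⊕b7⊕b10⊕b11⊕b14⊕b15 = 0⊕1⊕0⊕1⊕1⊕0⊕1⊕0 = 0
s4: b4⊕b5⊕b6⊕b7⊕b12⊕b13⊕b14⊕b15 = 1⊕0⊕0⊕1⊕0⊕1⊕1⊕0 = 0
s8: b8⊕b9⊕b10⊕b11⊕b12⊕b13⊕b14⊕b15 = 0⊕1⊕1⊕0⊕0⊕1⊕1⊕0 = 0
Syndrome (s8...s1) = 0000 → position 0 (no error).

0000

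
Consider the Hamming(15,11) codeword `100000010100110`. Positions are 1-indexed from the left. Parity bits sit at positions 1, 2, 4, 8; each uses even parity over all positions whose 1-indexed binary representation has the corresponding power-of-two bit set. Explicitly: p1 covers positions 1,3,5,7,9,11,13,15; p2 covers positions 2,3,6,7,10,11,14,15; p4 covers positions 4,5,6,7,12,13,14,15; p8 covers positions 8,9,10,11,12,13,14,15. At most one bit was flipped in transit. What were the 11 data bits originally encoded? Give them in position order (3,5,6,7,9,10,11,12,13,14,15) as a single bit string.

00000100110

s1: b1⊕b3⊕b5⊕b7⊕b9⊕b11⊕b13⊕b15 = 1⊕0⊕0⊕0⊕0⊕0⊕1⊕0 = 0
s2: b2⊕b3⊕b6⊕b7⊕b10⊕b11⊕b14⊕b15 = 0⊕0⊕0⊕0⊕1⊕0⊕1⊕0 = 0
s4: b4⊕b5⊕b6⊕b7⊕b12⊕b13⊕b14⊕b15 = 0⊕0⊕0⊕0⊕0⊕1⊕1⊕0 = 0
s8: b8⊕b9⊕b10⊕b11⊕b12⊕b13⊕b14⊕b15 = 1⊕0⊕1⊕0⊕0⊕1⊕1⊕0 = 0
Syndrome (s8...s1) = 0000 → position 0 (no error).
No correction needed.
Data bits at positions 3,5,6,7,9,10,11,12,13,14,15: 00000100110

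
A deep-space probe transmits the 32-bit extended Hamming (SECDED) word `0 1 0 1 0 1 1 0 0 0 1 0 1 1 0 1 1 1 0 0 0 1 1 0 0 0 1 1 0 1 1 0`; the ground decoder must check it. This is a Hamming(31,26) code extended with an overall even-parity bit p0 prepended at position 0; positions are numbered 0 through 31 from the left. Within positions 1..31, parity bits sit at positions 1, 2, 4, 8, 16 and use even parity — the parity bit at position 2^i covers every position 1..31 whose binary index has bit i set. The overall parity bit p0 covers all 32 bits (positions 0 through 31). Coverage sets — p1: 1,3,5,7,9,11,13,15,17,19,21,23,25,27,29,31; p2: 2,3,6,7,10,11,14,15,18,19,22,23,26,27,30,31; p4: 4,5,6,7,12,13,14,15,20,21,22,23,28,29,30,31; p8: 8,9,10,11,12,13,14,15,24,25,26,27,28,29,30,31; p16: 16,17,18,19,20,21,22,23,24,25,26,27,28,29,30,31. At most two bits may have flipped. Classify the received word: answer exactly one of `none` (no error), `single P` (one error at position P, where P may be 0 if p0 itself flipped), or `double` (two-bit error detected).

s1: b1⊕b3⊕b5⊕b7⊕b9⊕b11⊕b13⊕b15⊕b17⊕b19⊕b21⊕b23⊕b25⊕b27⊕b29⊕b31 = 1⊕1⊕1⊕0⊕0⊕0⊕1⊕1⊕1⊕0⊕1⊕0⊕0⊕1⊕1⊕0 = 1
s2: b2⊕b3⊕b6⊕b7⊕b10⊕b11⊕b14⊕b15⊕b18⊕b19⊕b22⊕b23⊕b26⊕b27⊕b30⊕b31 = 0⊕1⊕1⊕0⊕1⊕0⊕0⊕1⊕0⊕0⊕1⊕0⊕1⊕1⊕1⊕0 = 0
s4: b4⊕b5⊕b6⊕b7⊕b12⊕b13⊕b14⊕b15⊕b20⊕b21⊕b22⊕b23⊕b28⊕b29⊕b30⊕b31 = 0⊕1⊕1⊕0⊕1⊕1⊕0⊕1⊕0⊕1⊕1⊕0⊕0⊕1⊕1⊕0 = 1
s8: b8⊕b9⊕b10⊕b11⊕b12⊕b13⊕b14⊕b15⊕b24⊕b25⊕b26⊕b27⊕b28⊕b29⊕b30⊕b31 = 0⊕0⊕1⊕0⊕1⊕1⊕0⊕1⊕0⊕0⊕1⊕1⊕0⊕1⊕1⊕0 = 0
s16: b16⊕b17⊕b18⊕b19⊕b20⊕b21⊕b22⊕b23⊕b24⊕b25⊕b26⊕b27⊕b28⊕b29⊕b30⊕b31 = 1⊕1⊕0⊕0⊕0⊕1⊕1⊕0⊕0⊕0⊕1⊕1⊕0⊕1⊕1⊕0 = 0
Syndrome (s16...s1) = 00101 → position 5.
Overall parity (XOR of all 32 bits, including p0): 0⊕1⊕0⊕1⊕0⊕1⊕1⊕0⊕0⊕0⊕1⊕0⊕1⊕1⊕0⊕1⊕1⊕1⊕0⊕0⊕0⊕1⊕1⊕0⊕0⊕0⊕1⊕1⊕0⊕1⊕1⊕0 = 0
Overall=0, syndrome position=5 → double-bit error detected (uncorrectable).

double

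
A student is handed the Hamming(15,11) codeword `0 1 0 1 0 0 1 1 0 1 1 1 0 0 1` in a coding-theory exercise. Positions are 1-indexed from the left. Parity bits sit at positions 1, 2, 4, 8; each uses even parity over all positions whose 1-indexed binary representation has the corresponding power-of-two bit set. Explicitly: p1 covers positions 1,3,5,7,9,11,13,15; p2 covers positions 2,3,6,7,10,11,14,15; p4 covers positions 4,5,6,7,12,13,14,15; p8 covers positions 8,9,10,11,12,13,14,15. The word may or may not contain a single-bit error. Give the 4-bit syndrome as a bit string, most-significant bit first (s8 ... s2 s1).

s1: b1⊕b3⊕b5⊕b7⊕b9⊕b11⊕b13⊕b15 = 0⊕0⊕0⊕1⊕0⊕1⊕0⊕1 = 1
s2: b2⊕b3⊕b6⊕b7⊕b10⊕b11⊕b14⊕b15 = 1⊕0⊕0⊕1⊕1⊕1⊕0⊕1 = 1
s4: b4⊕b5⊕b6⊕b7⊕b12⊕b13⊕b14⊕b15 = 1⊕0⊕0⊕1⊕1⊕0⊕0⊕1 = 0
s8: b8⊕b9⊕b10⊕b11⊕b12⊕b13⊕b14⊕b15 = 1⊕0⊕1⊕1⊕1⊕0⊕0⊕1 = 1
Syndrome (s8...s1) = 1011 → position 11.

1011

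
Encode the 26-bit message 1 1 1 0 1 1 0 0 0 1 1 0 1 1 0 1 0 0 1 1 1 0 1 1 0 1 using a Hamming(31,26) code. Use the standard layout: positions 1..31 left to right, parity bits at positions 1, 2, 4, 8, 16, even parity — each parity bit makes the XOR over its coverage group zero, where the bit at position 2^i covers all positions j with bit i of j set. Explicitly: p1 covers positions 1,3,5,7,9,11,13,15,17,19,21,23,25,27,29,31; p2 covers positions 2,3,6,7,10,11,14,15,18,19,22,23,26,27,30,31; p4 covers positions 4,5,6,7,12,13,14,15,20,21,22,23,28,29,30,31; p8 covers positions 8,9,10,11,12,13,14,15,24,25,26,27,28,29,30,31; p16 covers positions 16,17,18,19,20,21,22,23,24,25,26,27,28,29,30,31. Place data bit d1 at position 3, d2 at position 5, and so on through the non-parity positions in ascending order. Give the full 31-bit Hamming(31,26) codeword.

1110110011000111011010011101101

Place data bits at non-power-of-two positions: b3=1, b5=1, b6=1, b7=0, b9=1, b10=1, b11=0, b12=0, b13=0, b14=1, b15=1, b17=0, b18=1, b19=1, b20=0, b21=1, b22=0, b23=0, b24=1, b25=1, b26=1, b27=0, b28=1, b29=1, b30=0, b31=1.
p1 = XOR of data positions {3,5,7,9,11,13,15,17,19,21,23,25,27,29,31} = 1⊕1⊕0⊕1⊕0⊕0⊕1⊕0⊕1⊕1⊕0⊕1⊕0⊕1⊕1 = 1
p2 = XOR of data positions {3,6,7,10,11,14,15,18,19,22,23,26,27,30,31} = 1⊕1⊕0⊕1⊕0⊕1⊕1⊕1⊕1⊕0⊕0⊕1⊕0⊕0⊕1 = 1
p4 = XOR of data positions {5,6,7,12,13,14,15,20,21,22,23,28,29,30,31} = 1⊕1⊕0⊕0⊕0⊕1⊕1⊕0⊕1⊕0⊕0⊕1⊕1⊕0⊕1 = 0
p8 = XOR of data positions {9,10,11,12,13,14,15,24,25,26,27,28,29,30,31} = 1⊕1⊕0⊕0⊕0⊕1⊕1⊕1⊕1⊕1⊕0⊕1⊕1⊕0⊕1 = 0
p16 = XOR of data positions {17,18,19,20,21,22,23,24,25,26,27,28,29,30,31} = 0⊕1⊕1⊕0⊕1⊕0⊕0⊕1⊕1⊕1⊕0⊕1⊕1⊕0⊕1 = 1
Codeword b1..b31 = 1110110011000111011010011101101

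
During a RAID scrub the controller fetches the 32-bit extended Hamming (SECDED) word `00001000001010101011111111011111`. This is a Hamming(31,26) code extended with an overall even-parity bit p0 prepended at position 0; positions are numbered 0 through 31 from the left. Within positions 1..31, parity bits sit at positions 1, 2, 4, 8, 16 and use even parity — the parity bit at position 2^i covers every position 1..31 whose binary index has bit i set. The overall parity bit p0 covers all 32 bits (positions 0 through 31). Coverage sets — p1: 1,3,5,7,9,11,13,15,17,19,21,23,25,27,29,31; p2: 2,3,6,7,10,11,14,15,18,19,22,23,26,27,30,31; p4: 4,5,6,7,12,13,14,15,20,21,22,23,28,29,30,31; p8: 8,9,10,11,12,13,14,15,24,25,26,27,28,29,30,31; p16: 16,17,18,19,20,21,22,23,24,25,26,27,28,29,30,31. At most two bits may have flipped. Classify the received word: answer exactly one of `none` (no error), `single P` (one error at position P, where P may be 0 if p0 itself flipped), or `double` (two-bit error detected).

double

s1: b1⊕b3⊕b5⊕b7⊕b9⊕b11⊕b13⊕b15⊕b17⊕b19⊕b21⊕b23⊕b25⊕b27⊕b29⊕b31 = 0⊕0⊕0⊕0⊕0⊕0⊕0⊕0⊕0⊕1⊕1⊕1⊕1⊕1⊕1⊕1 = 1
s2: b2⊕b3⊕b6⊕b7⊕b10⊕b11⊕b14⊕b15⊕b18⊕b19⊕b22⊕b23⊕b26⊕b27⊕b30⊕b31 = 0⊕0⊕0⊕0⊕1⊕0⊕1⊕0⊕1⊕1⊕1⊕1⊕0⊕1⊕1⊕1 = 1
s4: b4⊕b5⊕b6⊕b7⊕b12⊕b13⊕b14⊕b15⊕b20⊕b21⊕b22⊕b23⊕b28⊕b29⊕b30⊕b31 = 1⊕0⊕0⊕0⊕1⊕0⊕1⊕0⊕1⊕1⊕1⊕1⊕1⊕1⊕1⊕1 = 1
s8: b8⊕b9⊕b10⊕b11⊕b12⊕b13⊕b14⊕b15⊕b24⊕b25⊕b26⊕b27⊕b28⊕b29⊕b30⊕b31 = 0⊕0⊕1⊕0⊕1⊕0⊕1⊕0⊕1⊕1⊕0⊕1⊕1⊕1⊕1⊕1 = 0
s16: b16⊕b17⊕b18⊕b19⊕b20⊕b21⊕b22⊕b23⊕b24⊕b25⊕b26⊕b27⊕b28⊕b29⊕b30⊕b31 = 1⊕0⊕1⊕1⊕1⊕1⊕1⊕1⊕1⊕1⊕0⊕1⊕1⊕1⊕1⊕1 = 0
Syndrome (s16...s1) = 00111 → position 7.
Overall parity (XOR of all 32 bits, including p0): 0⊕0⊕0⊕0⊕1⊕0⊕0⊕0⊕0⊕0⊕1⊕0⊕1⊕0⊕1⊕0⊕1⊕0⊕1⊕1⊕1⊕1⊕1⊕1⊕1⊕1⊕0⊕1⊕1⊕1⊕1⊕1 = 0
Overall=0, syndrome position=7 → double-bit error detected (uncorrectable).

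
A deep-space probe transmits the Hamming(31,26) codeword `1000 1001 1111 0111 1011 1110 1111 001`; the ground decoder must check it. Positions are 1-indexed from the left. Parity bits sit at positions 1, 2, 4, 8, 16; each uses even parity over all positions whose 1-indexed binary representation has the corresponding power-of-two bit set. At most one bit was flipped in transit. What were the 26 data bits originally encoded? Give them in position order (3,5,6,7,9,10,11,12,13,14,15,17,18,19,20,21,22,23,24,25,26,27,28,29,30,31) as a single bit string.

s1: b1⊕b3⊕b5⊕b7⊕b9⊕b11⊕b13⊕b15⊕b17⊕b19⊕b21⊕b23⊕b25⊕b27⊕b29⊕b31 = 1⊕0⊕1⊕0⊕1⊕1⊕0⊕1⊕1⊕1⊕1⊕1⊕1⊕1⊕0⊕1 = 0
s2: b2⊕b3⊕b6⊕b7⊕b10⊕b11⊕b14⊕b15⊕b18⊕b19⊕b22⊕b23⊕b26⊕b27⊕b30⊕b31 = 0⊕0⊕0⊕0⊕1⊕1⊕1⊕1⊕0⊕1⊕1⊕1⊕1⊕1⊕0⊕1 = 0
s4: b4⊕b5⊕b6⊕b7⊕b12⊕b13⊕b14⊕b15⊕b20⊕b21⊕b22⊕b23⊕b28⊕b29⊕b30⊕b31 = 0⊕1⊕0⊕0⊕1⊕0⊕1⊕1⊕1⊕1⊕1⊕1⊕1⊕0⊕0⊕1 = 0
s8: b8⊕b9⊕b10⊕b11⊕b12⊕b13⊕b14⊕b15⊕b24⊕b25⊕b26⊕b27⊕b28⊕b29⊕b30⊕b31 = 1⊕1⊕1⊕1⊕1⊕0⊕1⊕1⊕0⊕1⊕1⊕1⊕1⊕0⊕0⊕1 = 0
s16: b16⊕b17⊕b18⊕b19⊕b20⊕b21⊕b22⊕b23⊕b24⊕b25⊕b26⊕b27⊕b28⊕b29⊕b30⊕b31 = 1⊕1⊕0⊕1⊕1⊕1⊕1⊕1⊕0⊕1⊕1⊕1⊕1⊕0⊕0⊕1 = 0
Syndrome (s16...s1) = 00000 → position 0 (no error).
No correction needed.
Data bits at positions 3,5,6,7,9,10,11,12,13,14,15,17,18,19,20,21,22,23,24,25,26,27,28,29,30,31: 01001111011101111101111001

01001111011101111101111001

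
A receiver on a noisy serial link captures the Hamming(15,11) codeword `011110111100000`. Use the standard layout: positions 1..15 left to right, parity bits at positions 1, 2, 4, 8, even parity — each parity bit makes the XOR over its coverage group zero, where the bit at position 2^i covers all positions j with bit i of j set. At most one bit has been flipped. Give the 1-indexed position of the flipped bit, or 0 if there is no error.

12

s1: b1⊕b3⊕b5⊕b7⊕b9⊕b11⊕b13⊕b15 = 0⊕1⊕1⊕1⊕1⊕0⊕0⊕0 = 0
s2: b2⊕b3⊕b6⊕b7⊕b10⊕b11⊕b14⊕b15 = 1⊕1⊕0⊕1⊕1⊕0⊕0⊕0 = 0
s4: b4⊕b5⊕b6⊕b7⊕b12⊕b13⊕b14⊕b15 = 1⊕1⊕0⊕1⊕0⊕0⊕0⊕0 = 1
s8: b8⊕b9⊕b10⊕b11⊕b12⊕b13⊕b14⊕b15 = 1⊕1⊕1⊕0⊕0⊕0⊕0⊕0 = 1
Syndrome (s8...s1) = 1100 → position 12.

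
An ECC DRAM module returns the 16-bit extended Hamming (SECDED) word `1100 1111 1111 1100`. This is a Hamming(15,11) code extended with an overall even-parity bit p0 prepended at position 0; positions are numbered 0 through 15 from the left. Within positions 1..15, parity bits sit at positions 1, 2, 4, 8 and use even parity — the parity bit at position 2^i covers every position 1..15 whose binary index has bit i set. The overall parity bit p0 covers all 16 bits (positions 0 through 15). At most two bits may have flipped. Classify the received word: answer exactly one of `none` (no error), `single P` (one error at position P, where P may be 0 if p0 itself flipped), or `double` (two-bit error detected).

none

s1: b1⊕b3⊕b5⊕b7⊕b9⊕b11⊕b13⊕b15 = 1⊕0⊕1⊕1⊕1⊕1⊕1⊕0 = 0
s2: b2⊕b3⊕b6⊕b7⊕b10⊕b11⊕b14⊕b15 = 0⊕0⊕1⊕1⊕1⊕1⊕0⊕0 = 0
s4: b4⊕b5⊕b6⊕b7⊕b12⊕b13⊕b14⊕b15 = 1⊕1⊕1⊕1⊕1⊕1⊕0⊕0 = 0
s8: b8⊕b9⊕b10⊕b11⊕b12⊕b13⊕b14⊕b15 = 1⊕1⊕1⊕1⊕1⊕1⊕0⊕0 = 0
Syndrome (s8...s1) = 0000 → position 0 (no error).
Overall parity (XOR of all 16 bits, including p0): 1⊕1⊕0⊕0⊕1⊕1⊕1⊕1⊕1⊕1⊕1⊕1⊕1⊕1⊕0⊕0 = 0
Overall=0, syndrome position=0 → no error.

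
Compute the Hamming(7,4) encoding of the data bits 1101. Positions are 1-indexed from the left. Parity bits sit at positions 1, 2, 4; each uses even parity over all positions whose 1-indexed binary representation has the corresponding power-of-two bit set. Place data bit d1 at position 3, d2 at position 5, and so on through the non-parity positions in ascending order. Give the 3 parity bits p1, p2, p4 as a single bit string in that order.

Place data bits at non-power-of-two positions: b3=1, b5=1, b6=0, b7=1.
p1 = XOR of data positions {3,5,7} = 1⊕1⊕1 = 1
p2 = XOR of data positions {3,6,7} = 1⊕0⊕1 = 0
p4 = XOR of data positions {5,6,7} = 1⊕0⊕1 = 0
Parity bits p1,p2,p4 = 100

100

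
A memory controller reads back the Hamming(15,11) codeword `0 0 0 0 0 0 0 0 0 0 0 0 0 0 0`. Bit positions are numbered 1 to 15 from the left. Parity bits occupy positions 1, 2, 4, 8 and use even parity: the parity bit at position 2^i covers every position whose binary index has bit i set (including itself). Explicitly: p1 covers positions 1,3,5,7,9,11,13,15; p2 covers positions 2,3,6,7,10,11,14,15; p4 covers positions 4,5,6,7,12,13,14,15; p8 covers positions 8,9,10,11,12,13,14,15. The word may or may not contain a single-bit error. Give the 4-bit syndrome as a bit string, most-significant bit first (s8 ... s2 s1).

0000

s1: b1⊕b3⊕b5⊕b7⊕b9⊕b11⊕b13⊕b15 = 0⊕0⊕0⊕0⊕0⊕0⊕0⊕0 = 0
s2: b2⊕b3⊕b6⊕b7⊕b10⊕b11⊕b14⊕b15 = 0⊕0⊕0⊕0⊕0⊕0⊕0⊕0 = 0
s4: b4⊕b5⊕b6⊕b7⊕b12⊕b13⊕b14⊕b15 = 0⊕0⊕0⊕0⊕0⊕0⊕0⊕0 = 0
s8: b8⊕b9⊕b10⊕b11⊕b12⊕b13⊕b14⊕b15 = 0⊕0⊕0⊕0⊕0⊕0⊕0⊕0 = 0
Syndrome (s8...s1) = 0000 → position 0 (no error).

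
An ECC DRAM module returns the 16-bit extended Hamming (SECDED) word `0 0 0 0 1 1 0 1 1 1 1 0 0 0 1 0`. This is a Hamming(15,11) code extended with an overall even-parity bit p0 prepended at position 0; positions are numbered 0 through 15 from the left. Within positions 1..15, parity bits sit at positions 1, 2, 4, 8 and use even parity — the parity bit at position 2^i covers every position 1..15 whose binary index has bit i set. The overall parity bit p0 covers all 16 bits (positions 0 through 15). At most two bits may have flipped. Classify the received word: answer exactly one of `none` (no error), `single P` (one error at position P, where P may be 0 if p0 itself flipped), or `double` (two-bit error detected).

s1: b1⊕b3⊕b5⊕b7⊕b9⊕b11⊕b13⊕b15 = 0⊕0⊕1⊕1⊕1⊕0⊕0⊕0 = 1
s2: b2⊕b3⊕b6⊕b7⊕b10⊕b11⊕b14⊕b15 = 0⊕0⊕0⊕1⊕1⊕0⊕1⊕0 = 1
s4: b4⊕b5⊕b6⊕b7⊕b12⊕b13⊕b14⊕b15 = 1⊕1⊕0⊕1⊕0⊕0⊕1⊕0 = 0
s8: b8⊕b9⊕b10⊕b11⊕b12⊕b13⊕b14⊕b15 = 1⊕1⊕1⊕0⊕0⊕0⊕1⊕0 = 0
Syndrome (s8...s1) = 0011 → position 3.
Overall parity (XOR of all 16 bits, including p0): 0⊕0⊕0⊕0⊕1⊕1⊕0⊕1⊕1⊕1⊕1⊕0⊕0⊕0⊕1⊕0 = 1
Overall=1, syndrome position=3 → single-bit error at position 3.

single 3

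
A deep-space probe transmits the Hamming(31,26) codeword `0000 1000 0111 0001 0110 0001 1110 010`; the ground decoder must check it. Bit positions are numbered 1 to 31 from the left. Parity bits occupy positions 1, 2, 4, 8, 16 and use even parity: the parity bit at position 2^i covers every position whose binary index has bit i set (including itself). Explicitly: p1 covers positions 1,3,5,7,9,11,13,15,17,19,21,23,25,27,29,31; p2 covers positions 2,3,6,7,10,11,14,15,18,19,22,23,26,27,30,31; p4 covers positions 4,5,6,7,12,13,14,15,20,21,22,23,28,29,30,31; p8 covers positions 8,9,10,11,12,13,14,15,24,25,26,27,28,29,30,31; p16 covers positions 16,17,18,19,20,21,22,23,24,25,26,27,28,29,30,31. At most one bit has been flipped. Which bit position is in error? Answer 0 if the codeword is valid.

s1: b1⊕b3⊕b5⊕b7⊕b9⊕b11⊕b13⊕b15⊕b17⊕b19⊕b21⊕b23⊕b25⊕b27⊕b29⊕b31 = 0⊕0⊕1⊕0⊕0⊕1⊕0⊕0⊕0⊕1⊕0⊕0⊕1⊕1⊕0⊕0 = 1
s2: b2⊕b3⊕b6⊕b7⊕b10⊕b11⊕b14⊕b15⊕b18⊕b19⊕b22⊕b23⊕b26⊕b27⊕b30⊕b31 = 0⊕0⊕0⊕0⊕1⊕1⊕0⊕0⊕1⊕1⊕0⊕0⊕1⊕1⊕1⊕0 = 1
s4: b4⊕b5⊕b6⊕b7⊕b12⊕b13⊕b14⊕b15⊕b20⊕b21⊕b22⊕b23⊕b28⊕b29⊕b30⊕b31 = 0⊕1⊕0⊕0⊕1⊕0⊕0⊕0⊕0⊕0⊕0⊕0⊕0⊕0⊕1⊕0 = 1
s8: b8⊕b9⊕b10⊕b11⊕b12⊕b13⊕b14⊕b15⊕b24⊕b25⊕b26⊕b27⊕b28⊕b29⊕b30⊕b31 = 0⊕0⊕1⊕1⊕1⊕0⊕0⊕0⊕1⊕1⊕1⊕1⊕0⊕0⊕1⊕0 = 0
s16: b16⊕b17⊕b18⊕b19⊕b20⊕b21⊕b22⊕b23⊕b24⊕b25⊕b26⊕b27⊕b28⊕b29⊕b30⊕b31 = 1⊕0⊕1⊕1⊕0⊕0⊕0⊕0⊕1⊕1⊕1⊕1⊕0⊕0⊕1⊕0 = 0
Syndrome (s16...s1) = 00111 → position 7.

7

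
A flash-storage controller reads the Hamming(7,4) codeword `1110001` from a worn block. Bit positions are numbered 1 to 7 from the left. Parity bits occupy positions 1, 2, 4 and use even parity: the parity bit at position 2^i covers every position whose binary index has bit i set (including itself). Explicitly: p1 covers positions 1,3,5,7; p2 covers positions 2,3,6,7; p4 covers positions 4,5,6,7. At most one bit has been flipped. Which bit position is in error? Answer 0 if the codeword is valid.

s1: b1⊕b3⊕b5⊕b7 = 1⊕1⊕0⊕1 = 1
s2: b2⊕b3⊕b6⊕b7 = 1⊕1⊕0⊕1 = 1
s4: b4⊕b5⊕b6⊕b7 = 0⊕0⊕0⊕1 = 1
Syndrome (s4...s1) = 111 → position 7.

7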